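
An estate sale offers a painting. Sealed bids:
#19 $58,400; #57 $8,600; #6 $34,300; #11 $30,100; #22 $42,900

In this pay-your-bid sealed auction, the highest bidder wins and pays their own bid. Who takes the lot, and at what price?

Rule: the highest bidder wins and pays their own bid.
Bids in order: 58,400 (#19) > 42,900 (#22) > 34,300 (#6) > 30,100 (#11) > 8,600 (#57)
#19 is highest → pays own bid, $58,400.

#19 pays $58,400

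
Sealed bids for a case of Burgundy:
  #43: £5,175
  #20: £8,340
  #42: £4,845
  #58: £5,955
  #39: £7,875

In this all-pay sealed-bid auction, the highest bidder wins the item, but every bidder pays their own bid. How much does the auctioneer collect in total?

Bids in order: 8,340 (#20) > 7,875 (#39) > 5,955 (#58) > 5,175 (#43) > 4,845 (#42)
Every bidder forfeits their bid regardless of winning.
Revenue = 5,175 + 8,340 + 4,845 + 5,955 + 7,875 = £32,190.

Total revenue: £32,190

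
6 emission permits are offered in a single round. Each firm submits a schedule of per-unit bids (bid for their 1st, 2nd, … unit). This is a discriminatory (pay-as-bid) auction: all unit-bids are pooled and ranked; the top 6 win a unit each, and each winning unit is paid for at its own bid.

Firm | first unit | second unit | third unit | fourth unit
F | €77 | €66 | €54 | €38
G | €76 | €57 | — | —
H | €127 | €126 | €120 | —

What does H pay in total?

Merging the schedules and taking the best 6: 127 (H-1), 126 (H-2), 120 (H-3), 77 (F-1), 76 (G-1), 66 (F-2)
Next rejected bid: €57 (not a price — pay-as-bid).
H's winning unit-bids: 127 + 126 + 120 = €373.

H pays €373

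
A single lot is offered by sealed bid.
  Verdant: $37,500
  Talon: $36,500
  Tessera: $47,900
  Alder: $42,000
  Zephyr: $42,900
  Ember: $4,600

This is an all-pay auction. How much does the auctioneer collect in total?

Total revenue: $211,400

Sorting bids: 47,900 (Tessera) > 42,900 (Zephyr) > 42,000 (Alder) > 37,500 (Verdant) > 36,500 (Talon) > 4,600 (Ember)
Tessera wins with the top bid; all bids are sunk regardless.
Every bidder forfeits their bid regardless of winning.
Revenue = 37,500 + 36,500 + 47,900 + 42,000 + 42,900 + 4,600 = $211,400.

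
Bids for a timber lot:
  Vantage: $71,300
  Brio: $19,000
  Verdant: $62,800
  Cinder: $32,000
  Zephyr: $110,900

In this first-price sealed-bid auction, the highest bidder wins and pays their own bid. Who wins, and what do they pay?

Bids in order: 110,900 (Zephyr) > 71,300 (Vantage) > 62,800 (Verdant) > 32,000 (Cinder) > 19,000 (Brio)
Zephyr has the highest bid and pays exactly that: $110,900.

Zephyr pays $110,900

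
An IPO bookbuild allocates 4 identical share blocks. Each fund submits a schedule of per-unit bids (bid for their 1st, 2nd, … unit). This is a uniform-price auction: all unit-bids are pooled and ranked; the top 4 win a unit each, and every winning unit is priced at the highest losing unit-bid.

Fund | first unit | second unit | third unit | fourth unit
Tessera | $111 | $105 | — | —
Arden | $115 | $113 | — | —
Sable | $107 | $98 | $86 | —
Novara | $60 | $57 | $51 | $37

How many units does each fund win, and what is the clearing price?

Merging the schedules and taking the best 4: 115 (Arden-1), 113 (Arden-2), 111 (Tessera-1), 107 (Sable-1)
First bid not allocated: $105.
Allocation: Arden 2, Sable 1, Tessera 1.

Arden 2, Sable 1, Tessera 1; clearing price $105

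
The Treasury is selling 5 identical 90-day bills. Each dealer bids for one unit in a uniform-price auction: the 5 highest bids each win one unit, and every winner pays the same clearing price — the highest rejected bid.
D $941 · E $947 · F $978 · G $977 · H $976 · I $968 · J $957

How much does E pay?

E pays $0

Bids ranked high→low: 978 (F), 977 (G), 976 (H), 968 (I), 957 (J), 947 (E), 941 (D)
Winners (5 units): F, G, H, I, J.
Clearing price = highest rejected bid = $947.
E does not win → pays $0.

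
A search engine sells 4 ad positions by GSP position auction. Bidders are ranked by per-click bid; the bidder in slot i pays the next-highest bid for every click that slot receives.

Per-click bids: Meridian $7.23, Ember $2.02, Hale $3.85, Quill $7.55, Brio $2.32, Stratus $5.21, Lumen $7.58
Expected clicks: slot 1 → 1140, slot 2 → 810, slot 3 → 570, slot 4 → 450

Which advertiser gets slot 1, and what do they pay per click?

Ranked by bid: $7.58 (Lumen) > $7.55 (Quill) > $7.23 (Meridian) > $5.21 (Stratus) > $3.85 (Hale) > …
Slot 1 goes to the first-ranked bidder, Lumen, who pays the next bid down: $7.55/click.

Lumen; $7.55 per click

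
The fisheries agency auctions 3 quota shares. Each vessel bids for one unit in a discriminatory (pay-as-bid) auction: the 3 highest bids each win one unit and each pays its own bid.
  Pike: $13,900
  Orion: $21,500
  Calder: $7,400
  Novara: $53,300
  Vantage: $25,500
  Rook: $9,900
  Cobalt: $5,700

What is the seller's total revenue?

Ordering the bids: 53,300 (Novara), 25,500 (Vantage), 21,500 (Orion), 13,900 (Pike), 9,900 (Rook), …
The 3 highest are Novara, Vantage, Orion.
Total revenue = 53,300 + 25,500 + 21,500 = $100,300.

Total revenue: $100,300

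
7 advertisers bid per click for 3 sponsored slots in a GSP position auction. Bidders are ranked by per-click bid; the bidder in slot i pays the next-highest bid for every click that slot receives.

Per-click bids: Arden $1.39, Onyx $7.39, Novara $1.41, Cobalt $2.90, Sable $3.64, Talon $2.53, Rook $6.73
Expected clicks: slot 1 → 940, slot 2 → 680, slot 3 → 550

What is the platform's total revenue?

Total revenue: $10396.40

Per-click bids in order: $7.39 (Onyx) > $6.73 (Rook) > $3.64 (Sable) > $2.90 (Cobalt) > …
Slot 1: Onyx pays $6.73 × 940 = $6326.20
Slot 2: Rook pays $3.64 × 680 = $2475.20
Slot 3: Sable pays $2.90 × 550 = $1595.00
Total = $10396.40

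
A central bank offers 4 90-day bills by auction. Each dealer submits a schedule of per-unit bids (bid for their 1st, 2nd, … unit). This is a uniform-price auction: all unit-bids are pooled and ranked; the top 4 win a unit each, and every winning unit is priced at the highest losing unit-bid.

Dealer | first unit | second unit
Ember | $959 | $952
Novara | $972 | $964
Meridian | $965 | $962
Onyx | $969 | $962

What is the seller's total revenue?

Merging the schedules and taking the best 4: 972 (Novara-1), 969 (Onyx-1), 965 (Meridian-1), 964 (Novara-2)
The (k+1)-th unit-bid is $962.
Allocation: Meridian 1, Novara 2, Onyx 1. Every unit priced at $962.
Revenue = 4 × 962 = $3,848.

Total revenue: $3,848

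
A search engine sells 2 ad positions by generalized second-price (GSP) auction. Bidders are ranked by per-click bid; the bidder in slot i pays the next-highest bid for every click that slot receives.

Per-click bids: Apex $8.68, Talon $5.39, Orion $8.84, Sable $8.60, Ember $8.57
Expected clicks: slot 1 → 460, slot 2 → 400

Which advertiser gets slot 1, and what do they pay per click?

Orion; $8.68 per click

Ranked by bid: $8.84 (Orion) > $8.68 (Apex) > $8.60 (Sable) > …
Slot 1 goes to the first-ranked bidder, Orion, who pays the next bid down: $8.68/click.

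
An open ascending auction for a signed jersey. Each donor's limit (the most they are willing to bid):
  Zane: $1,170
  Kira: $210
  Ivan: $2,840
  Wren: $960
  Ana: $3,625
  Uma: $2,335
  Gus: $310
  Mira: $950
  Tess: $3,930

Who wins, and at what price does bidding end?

Sorting limits: 3,930 (Tess) > 3,625 (Ana) > 2,840 (Ivan) > 2,335 (Uma) > 1,170 (Zane) > 960 (Wren) > …
Ana is the last rival to drop out, at $3,625; Tess remains and wins at that price.

Tess wins at $3,625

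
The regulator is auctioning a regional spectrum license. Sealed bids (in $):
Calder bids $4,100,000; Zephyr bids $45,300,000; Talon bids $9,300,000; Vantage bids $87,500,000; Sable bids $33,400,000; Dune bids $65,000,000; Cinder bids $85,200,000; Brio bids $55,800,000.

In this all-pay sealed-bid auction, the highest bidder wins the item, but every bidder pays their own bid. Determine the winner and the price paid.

All-pay sealed-bid auction: the highest bidder wins the item, but every bidder pays their own bid.
Sorting bids: 87,500,000 (Vantage) > 85,200,000 (Cinder) > 65,000,000 (Dune) > 55,800,000 (Brio) > 45,300,000 (Zephyr) > 33,400,000 (Sable) > …
Vantage wins with the top bid; all bids are sunk regardless.

Vantage pays $87,500,000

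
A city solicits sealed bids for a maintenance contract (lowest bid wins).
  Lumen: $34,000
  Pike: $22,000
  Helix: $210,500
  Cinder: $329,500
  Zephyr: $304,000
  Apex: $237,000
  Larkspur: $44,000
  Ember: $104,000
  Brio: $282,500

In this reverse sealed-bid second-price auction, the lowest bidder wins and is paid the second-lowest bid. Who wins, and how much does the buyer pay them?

Pike is paid $34,000

Reverse sealed-bid second-price auction: the lowest bidder wins and is paid the second-lowest bid.
Sorting bids: 22,000 (Pike) < 34,000 (Lumen) < 44,000 (Larkspur) < 104,000 (Ember) < 210,500 (Helix) < 237,000 (Apex) < …
Second-price: Pike is paid Lumen's bid of $34,000.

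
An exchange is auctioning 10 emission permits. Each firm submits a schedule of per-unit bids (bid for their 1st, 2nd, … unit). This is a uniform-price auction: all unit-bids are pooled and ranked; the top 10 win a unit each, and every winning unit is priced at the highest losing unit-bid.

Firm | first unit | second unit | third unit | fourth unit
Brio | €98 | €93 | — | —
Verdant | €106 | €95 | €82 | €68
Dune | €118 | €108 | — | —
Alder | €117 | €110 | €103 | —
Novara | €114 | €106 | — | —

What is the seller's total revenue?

Total revenue: €930

Merging the schedules and taking the best 10: 118 (Dune-1), 117 (Alder-1), 114 (Novara-1), 110 (Alder-2), 108 (Dune-2), 106 (Verdant-1), 106 (Novara-2), 103 (Alder-3), 98 (Brio-1), 95 (Verdant-2)
Highest rejected unit-bid = €93.
Allocation: Alder 3, Brio 1, Dune 2, Novara 2, Verdant 2. Every unit priced at €93.
Revenue = 10 × 93 = €930.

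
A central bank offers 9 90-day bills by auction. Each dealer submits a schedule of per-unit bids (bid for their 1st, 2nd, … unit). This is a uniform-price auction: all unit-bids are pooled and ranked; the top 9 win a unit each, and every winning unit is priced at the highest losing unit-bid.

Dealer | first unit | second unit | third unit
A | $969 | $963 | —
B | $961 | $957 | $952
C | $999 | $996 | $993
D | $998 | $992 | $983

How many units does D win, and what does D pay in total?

Pooled unit-bids ranked (top 9): 999 (C-1), 998 (D-1), 996 (C-2), 993 (C-3), 992 (D-2), 983 (D-3), 969 (A-1), 963 (A-2), 961 (B-1)
The (k+1)-th unit-bid is $957.
D wins 3 unit(s) at $957 each.

D: 3 units, pays $2,871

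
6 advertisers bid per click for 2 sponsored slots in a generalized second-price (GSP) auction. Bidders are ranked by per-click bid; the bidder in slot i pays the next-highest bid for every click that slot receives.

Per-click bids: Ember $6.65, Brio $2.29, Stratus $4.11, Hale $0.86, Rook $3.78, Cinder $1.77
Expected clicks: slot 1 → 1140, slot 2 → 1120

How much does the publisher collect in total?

Per-click bids in order: $6.65 (Ember) > $4.11 (Stratus) > $3.78 (Rook) > …
Slot 1: Ember pays $4.11 × 1140 = $4685.40
Slot 2: Stratus pays $3.78 × 1120 = $4233.60
Total = $8919.00

Total revenue: $8919.00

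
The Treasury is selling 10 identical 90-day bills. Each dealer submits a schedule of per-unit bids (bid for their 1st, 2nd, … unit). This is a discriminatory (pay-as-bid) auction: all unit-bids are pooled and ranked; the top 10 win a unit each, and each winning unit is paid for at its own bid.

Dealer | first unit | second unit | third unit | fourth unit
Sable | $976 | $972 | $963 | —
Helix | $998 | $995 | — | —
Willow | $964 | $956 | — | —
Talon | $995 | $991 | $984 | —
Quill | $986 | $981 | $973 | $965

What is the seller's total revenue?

Pooled unit-bids ranked (top 10): 998 (Helix-1), 995 (Helix-2), 995 (Talon-1), 991 (Talon-2), 986 (Quill-1), 984 (Talon-3), 981 (Quill-2), 976 (Sable-1), 973 (Quill-3), 972 (Sable-2)
Next rejected bid: $965 (not a price — pay-as-bid).
Each winning unit pays its own bid.
Revenue = 998 + 995 + 995 + 991 + 986 + 984 + 981 + 976 + 973 + 972 = $9,851.

Total revenue: $9,851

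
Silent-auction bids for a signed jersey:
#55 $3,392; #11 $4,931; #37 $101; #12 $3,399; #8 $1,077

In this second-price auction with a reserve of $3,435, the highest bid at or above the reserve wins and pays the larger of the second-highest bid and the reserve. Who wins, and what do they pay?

Second-price auction with a reserve of $3,435: the highest bid at or above the reserve wins and pays the larger of the second-highest bid and the reserve.
Bids ranked: 4,931 (#11) > 3,399 (#12) > 3,392 (#55) > 1,077 (#8) > 101 (#37)
Highest eligible bid: #11 at $4,931.
max(second-highest $3,399, reserve $3,435) = $3,435.

#11 pays $3,435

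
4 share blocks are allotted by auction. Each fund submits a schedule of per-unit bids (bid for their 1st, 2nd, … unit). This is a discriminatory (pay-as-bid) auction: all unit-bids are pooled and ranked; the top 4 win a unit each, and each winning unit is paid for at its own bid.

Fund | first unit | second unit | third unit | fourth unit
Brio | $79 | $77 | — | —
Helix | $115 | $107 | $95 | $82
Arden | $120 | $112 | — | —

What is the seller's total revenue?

Total revenue: $454

All unit-bids, highest first — top 4: 120 (Arden-1), 115 (Helix-1), 112 (Arden-2), 107 (Helix-2)
Next rejected bid: $95 (not a price — pay-as-bid).
Each winning unit pays its own bid.
Revenue = 120 + 115 + 112 + 107 = $454.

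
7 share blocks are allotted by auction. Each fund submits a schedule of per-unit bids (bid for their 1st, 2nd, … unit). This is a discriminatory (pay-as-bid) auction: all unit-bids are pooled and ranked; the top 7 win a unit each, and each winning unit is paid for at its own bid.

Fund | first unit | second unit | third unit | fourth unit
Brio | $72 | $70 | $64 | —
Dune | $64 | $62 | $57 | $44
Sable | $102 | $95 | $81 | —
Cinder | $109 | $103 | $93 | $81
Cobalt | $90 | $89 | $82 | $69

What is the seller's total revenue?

Pooled unit-bids ranked (top 7): 109 (Cinder-1), 103 (Cinder-2), 102 (Sable-1), 95 (Sable-2), 93 (Cinder-3), 90 (Cobalt-1), 89 (Cobalt-2)
Next rejected bid: $82 (not a price — pay-as-bid).
Each winning unit pays its own bid.
Revenue = 109 + 103 + 102 + 95 + 93 + 90 + 89 = $681.

Total revenue: $681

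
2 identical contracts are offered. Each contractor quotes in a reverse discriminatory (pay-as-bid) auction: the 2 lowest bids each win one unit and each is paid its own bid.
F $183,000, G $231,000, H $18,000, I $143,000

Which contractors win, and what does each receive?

H $18,000, I $143,000

Bids ranked low→high: 18,000 (H), 143,000 (I), 183,000 (F), 231,000 (G)
The 2 lowest are H, I.
Each winner is paid its own bid: H $18,000, I $143,000.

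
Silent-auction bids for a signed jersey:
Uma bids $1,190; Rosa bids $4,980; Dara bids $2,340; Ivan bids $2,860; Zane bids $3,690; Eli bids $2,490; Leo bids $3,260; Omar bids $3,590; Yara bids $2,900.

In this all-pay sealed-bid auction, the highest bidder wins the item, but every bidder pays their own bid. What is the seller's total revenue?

Total revenue: $27,300

Bids in order: 4,980 (Rosa) > 3,690 (Zane) > 3,590 (Omar) > 3,260 (Leo) > 2,900 (Yara) > 2,860 (Ivan) > …
Every bidder forfeits their bid regardless of winning.
Revenue = 1,190 + 4,980 + 2,340 + 2,860 + 3,690 + 2,490 + 3,260 + 3,590 + 2,900 = $27,300.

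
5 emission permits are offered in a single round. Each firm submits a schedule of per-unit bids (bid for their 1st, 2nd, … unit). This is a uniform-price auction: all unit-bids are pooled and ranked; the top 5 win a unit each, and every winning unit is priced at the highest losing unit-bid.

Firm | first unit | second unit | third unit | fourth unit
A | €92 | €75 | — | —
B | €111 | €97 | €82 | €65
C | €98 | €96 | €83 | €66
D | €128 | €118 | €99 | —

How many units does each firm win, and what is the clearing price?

B 1, C 1, D 3; clearing price €97

All unit-bids, highest first — top 5: 128 (D-1), 118 (D-2), 111 (B-1), 99 (D-3), 98 (C-1)
First bid not allocated: €97.
Allocation: B 1, C 1, D 3.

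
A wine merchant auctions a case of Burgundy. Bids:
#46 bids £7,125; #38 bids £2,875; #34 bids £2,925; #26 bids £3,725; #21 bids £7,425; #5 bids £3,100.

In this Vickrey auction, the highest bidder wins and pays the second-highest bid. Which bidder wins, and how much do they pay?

#21 pays £7,125

Bids ranked: 7,425 (#21) > 7,125 (#46) > 3,725 (#26) > 3,100 (#5) > 2,925 (#34) > 2,875 (#38)
Second-price: #21 pays #46's bid of £7,125.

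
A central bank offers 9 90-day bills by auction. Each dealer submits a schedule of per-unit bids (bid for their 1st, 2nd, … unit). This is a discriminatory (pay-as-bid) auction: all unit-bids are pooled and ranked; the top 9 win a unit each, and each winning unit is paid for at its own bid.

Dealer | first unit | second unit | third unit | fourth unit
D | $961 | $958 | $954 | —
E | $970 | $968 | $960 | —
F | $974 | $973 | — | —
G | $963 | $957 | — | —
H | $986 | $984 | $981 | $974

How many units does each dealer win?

E 2, F 2, G 1, H 4

Pooled unit-bids ranked (top 9): 986 (H-1), 984 (H-2), 981 (H-3), 974 (F-1), 974 (H-4), 973 (F-2), 970 (E-1), 968 (E-2), 963 (G-1)
Next rejected bid: $961 (not a price — pay-as-bid).
Allocation: E 2, F 2, G 1, H 4.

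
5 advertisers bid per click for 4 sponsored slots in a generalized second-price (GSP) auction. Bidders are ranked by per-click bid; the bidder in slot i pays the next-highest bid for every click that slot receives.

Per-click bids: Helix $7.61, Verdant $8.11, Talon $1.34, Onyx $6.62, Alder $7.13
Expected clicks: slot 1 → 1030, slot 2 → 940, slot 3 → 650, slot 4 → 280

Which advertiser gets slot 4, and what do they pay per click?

Onyx; $1.34 per click

Per-click bids in order: $8.11 (Verdant) > $7.61 (Helix) > $7.13 (Alder) > $6.62 (Onyx) > $1.34 (Talon)
Slot 4 goes to the fourth-ranked bidder, Onyx, who pays the next bid down: $1.34/click.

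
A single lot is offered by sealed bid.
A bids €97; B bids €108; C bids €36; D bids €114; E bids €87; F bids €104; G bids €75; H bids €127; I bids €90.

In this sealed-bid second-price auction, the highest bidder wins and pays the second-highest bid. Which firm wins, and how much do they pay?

H pays €114

Bids in order: 127 (H) > 114 (D) > 108 (B) > 104 (F) > 97 (A) > 90 (I) > …
Second-price: H pays D's bid of €114.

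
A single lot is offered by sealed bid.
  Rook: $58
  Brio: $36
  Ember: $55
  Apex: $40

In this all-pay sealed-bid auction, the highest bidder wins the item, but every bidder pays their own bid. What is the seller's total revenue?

All-pay sealed-bid auction: the highest bidder wins the item, but every bidder pays their own bid.
Bids ranked: 58 (Rook) > 55 (Ember) > 40 (Apex) > 36 (Brio)
Every bidder forfeits their bid regardless of winning.
Revenue = 58 + 36 + 55 + 40 = $189.

Total revenue: $189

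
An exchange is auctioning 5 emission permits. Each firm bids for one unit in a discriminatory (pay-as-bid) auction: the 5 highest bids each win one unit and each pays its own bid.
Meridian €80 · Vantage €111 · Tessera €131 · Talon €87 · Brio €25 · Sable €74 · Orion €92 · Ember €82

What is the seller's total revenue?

Total revenue: €503

Bids ranked high→low: 131 (Tessera), 111 (Vantage), 92 (Orion), 87 (Talon), 82 (Ember), 80 (Meridian), 74 (Sable), …
Winners (5 units): Tessera, Vantage, Orion, Talon, Ember.
Total revenue = 131 + 111 + 92 + 87 + 82 = €503.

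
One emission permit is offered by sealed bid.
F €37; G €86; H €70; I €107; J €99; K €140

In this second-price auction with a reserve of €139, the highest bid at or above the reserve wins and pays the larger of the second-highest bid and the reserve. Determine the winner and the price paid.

K pays €139

Rule: the highest bid at or above the reserve wins and pays the larger of the second-highest bid and the reserve.
Bids in order: 140 (K) > 107 (I) > 99 (J) > 86 (G) > 70 (H) > 37 (F)
K has the top bid at or above the reserve (€140).
max(second-highest €107, reserve €139) = €139.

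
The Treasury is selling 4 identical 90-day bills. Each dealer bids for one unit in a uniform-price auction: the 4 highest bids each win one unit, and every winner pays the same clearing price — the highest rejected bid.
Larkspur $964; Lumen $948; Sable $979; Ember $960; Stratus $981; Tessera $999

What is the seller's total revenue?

Total revenue: $3,840

Ordering the bids: 999 (Tessera), 981 (Stratus), 979 (Sable), 964 (Larkspur), 960 (Ember), 948 (Lumen)
Top 4: Tessera, Stratus, Sable, Larkspur.
Clearing price = highest rejected bid = $960.
Total revenue = 4 × $960 = $3,840.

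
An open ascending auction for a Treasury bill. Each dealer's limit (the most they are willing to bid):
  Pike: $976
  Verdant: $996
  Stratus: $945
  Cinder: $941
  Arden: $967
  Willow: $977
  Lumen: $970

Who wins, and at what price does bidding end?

Verdant wins at $977

Limits in order: 996 (Verdant) > 977 (Willow) > 976 (Pike) > 970 (Lumen) > 967 (Arden) > 945 (Stratus) > …
Bidding ends when Willow exits at $977; Verdant takes it.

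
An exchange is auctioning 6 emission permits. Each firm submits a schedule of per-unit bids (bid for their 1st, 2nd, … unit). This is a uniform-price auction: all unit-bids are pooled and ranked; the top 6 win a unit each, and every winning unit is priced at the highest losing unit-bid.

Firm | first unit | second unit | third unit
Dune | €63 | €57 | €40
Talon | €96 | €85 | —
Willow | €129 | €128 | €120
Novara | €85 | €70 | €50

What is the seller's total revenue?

Merging the schedules and taking the best 6: 129 (Willow-1), 128 (Willow-2), 120 (Willow-3), 96 (Talon-1), 85 (Talon-2), 85 (Novara-1)
The (k+1)-th unit-bid is €70.
Allocation: Novara 1, Talon 2, Willow 3. Every unit priced at €70.
Revenue = 6 × 70 = €420.

Total revenue: €420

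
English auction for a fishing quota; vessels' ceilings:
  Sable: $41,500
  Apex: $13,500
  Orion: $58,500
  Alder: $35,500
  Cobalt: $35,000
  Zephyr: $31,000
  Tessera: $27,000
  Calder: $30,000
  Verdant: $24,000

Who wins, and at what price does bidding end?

Limits ranked: 58,500 (Orion) > 41,500 (Sable) > 35,500 (Alder) > 35,000 (Cobalt) > 31,000 (Zephyr) > 30,000 (Calder) > …
Once the price passes $41,500, only Orion is left; the hammer falls at Sable's limit of $41,500.

Orion wins at $41,500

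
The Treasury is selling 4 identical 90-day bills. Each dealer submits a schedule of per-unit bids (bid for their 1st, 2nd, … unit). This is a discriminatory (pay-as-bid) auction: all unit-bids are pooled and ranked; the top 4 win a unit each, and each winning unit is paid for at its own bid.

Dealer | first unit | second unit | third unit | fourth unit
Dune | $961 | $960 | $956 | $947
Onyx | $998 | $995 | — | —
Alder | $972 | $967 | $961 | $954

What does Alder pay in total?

All unit-bids, highest first — top 4: 998 (Onyx-1), 995 (Onyx-2), 972 (Alder-1), 967 (Alder-2)
Next rejected bid: $961 (not a price — pay-as-bid).
Alder's winning unit-bids: 972 + 967 = $1,939.

Alder pays $1,939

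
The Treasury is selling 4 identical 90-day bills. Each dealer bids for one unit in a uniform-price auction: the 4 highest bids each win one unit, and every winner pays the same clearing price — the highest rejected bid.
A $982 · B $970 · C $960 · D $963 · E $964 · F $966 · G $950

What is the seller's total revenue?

Total revenue: $3,852

Ordering the bids: 982 (A), 970 (B), 966 (F), 964 (E), 963 (D), 960 (C), …
The 4 highest are A, B, F, E.
Clearing price = highest rejected bid = $963.
Total revenue = 4 × $963 = $3,852.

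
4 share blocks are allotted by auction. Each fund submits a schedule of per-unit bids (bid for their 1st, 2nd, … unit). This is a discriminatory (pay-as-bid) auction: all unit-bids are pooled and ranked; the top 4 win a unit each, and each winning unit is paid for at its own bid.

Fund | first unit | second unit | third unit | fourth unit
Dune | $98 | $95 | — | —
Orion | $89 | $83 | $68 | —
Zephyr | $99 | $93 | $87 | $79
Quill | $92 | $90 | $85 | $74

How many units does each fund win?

Dune 2, Zephyr 2

Pooled unit-bids ranked (top 4): 99 (Zephyr-1), 98 (Dune-1), 95 (Dune-2), 93 (Zephyr-2)
Next rejected bid: $92 (not a price — pay-as-bid).
Allocation: Dune 2, Zephyr 2.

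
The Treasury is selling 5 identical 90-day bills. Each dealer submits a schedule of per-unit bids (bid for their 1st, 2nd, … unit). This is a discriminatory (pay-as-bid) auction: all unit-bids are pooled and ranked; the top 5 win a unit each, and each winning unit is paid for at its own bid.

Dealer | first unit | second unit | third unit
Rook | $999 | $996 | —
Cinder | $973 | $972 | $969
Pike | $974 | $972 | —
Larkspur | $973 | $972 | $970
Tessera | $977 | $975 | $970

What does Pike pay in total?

Pike pays $974

All unit-bids, highest first — top 5: 999 (Rook-1), 996 (Rook-2), 977 (Tessera-1), 975 (Tessera-2), 974 (Pike-1)
Next rejected bid: $973 (not a price — pay-as-bid).
Pike's winning unit-bids: 974 = $974.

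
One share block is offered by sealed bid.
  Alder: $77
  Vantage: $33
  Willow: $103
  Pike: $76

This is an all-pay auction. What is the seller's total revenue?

Total revenue: $289

Rule: the highest bidder wins the item, but every bidder pays their own bid.
Bids ranked: 103 (Willow) > 77 (Alder) > 76 (Pike) > 33 (Vantage)
Every bidder forfeits their bid regardless of winning.
Revenue = 77 + 33 + 103 + 76 = $289.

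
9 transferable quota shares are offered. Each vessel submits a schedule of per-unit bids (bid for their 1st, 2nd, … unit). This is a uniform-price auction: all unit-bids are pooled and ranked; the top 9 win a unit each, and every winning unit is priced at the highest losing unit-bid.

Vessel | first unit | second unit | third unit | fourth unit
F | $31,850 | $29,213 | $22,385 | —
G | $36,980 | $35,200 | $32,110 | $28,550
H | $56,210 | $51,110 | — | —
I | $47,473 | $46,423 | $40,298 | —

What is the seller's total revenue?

Merging the schedules and taking the best 9: 56,210 (H-1), 51,110 (H-2), 47,473 (I-1), 46,423 (I-2), 40,298 (I-3), 36,980 (G-1), 35,200 (G-2), 32,110 (G-3), 31,850 (F-1)
First bid not allocated: $29,213.
Allocation: F 1, G 3, H 2, I 3. Every unit priced at $29,213.
Revenue = 9 × 29,213 = $262,917.

Total revenue: $262,917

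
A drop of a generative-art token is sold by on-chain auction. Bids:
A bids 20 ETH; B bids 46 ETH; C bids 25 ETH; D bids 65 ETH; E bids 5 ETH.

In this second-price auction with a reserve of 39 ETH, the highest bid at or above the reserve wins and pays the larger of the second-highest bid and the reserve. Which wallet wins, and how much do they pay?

D pays 46 ETH

Rule: the highest bid at or above the reserve wins and pays the larger of the second-highest bid and the reserve.
Bids in order: 65 (D) > 46 (B) > 25 (C) > 20 (A) > 5 (E)
D has the top bid at or above the reserve (65 ETH).
max(second-highest 46 ETH, reserve 39 ETH) = 46 ETH; the reserve does not bind.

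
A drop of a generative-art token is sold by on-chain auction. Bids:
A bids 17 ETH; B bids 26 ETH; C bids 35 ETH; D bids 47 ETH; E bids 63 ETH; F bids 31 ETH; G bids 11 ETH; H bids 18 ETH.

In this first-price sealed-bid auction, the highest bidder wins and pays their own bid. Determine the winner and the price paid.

Rule: the highest bidder wins and pays their own bid.
Sorting bids: 63 (E) > 47 (D) > 35 (C) > 31 (F) > 26 (B) > 18 (H) > …
E has the highest bid and pays exactly that: 63 ETH.

E pays 63 ETH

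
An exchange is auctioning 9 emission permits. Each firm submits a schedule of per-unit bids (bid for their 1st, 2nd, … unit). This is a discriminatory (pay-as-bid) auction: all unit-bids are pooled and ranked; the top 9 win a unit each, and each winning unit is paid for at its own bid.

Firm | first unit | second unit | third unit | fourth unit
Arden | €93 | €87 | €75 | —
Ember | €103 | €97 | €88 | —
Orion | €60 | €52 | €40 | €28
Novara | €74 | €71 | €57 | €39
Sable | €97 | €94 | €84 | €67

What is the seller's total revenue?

Total revenue: €818

Pooled unit-bids ranked (top 9): 103 (Ember-1), 97 (Ember-2), 97 (Sable-1), 94 (Sable-2), 93 (Arden-1), 88 (Ember-3), 87 (Arden-2), 84 (Sable-3), 75 (Arden-3)
Next rejected bid: €74 (not a price — pay-as-bid).
Each winning unit pays its own bid.
Revenue = 103 + 97 + 97 + 94 + 93 + 88 + 87 + 84 + 75 = €818.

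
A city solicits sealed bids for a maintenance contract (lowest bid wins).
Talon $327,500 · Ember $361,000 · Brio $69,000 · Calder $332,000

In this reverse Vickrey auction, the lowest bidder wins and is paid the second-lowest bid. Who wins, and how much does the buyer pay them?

Brio is paid $327,500

Reverse Vickrey auction: the lowest bidder wins and is paid the second-lowest bid.
Sorting bids: 69,000 (Brio) < 327,500 (Talon) < 332,000 (Calder) < 361,000 (Ember)
Brio wins with the lowest bid; price is set by the runner-up at $327,500.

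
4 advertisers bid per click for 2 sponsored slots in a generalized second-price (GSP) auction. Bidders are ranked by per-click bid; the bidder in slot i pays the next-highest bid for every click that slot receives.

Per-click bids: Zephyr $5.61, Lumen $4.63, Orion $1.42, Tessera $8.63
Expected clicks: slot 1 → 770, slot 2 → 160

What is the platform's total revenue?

Sorting advertisers: $8.63 (Tessera) > $5.61 (Zephyr) > $4.63 (Lumen) > …
Slot 1: Tessera pays $5.61 × 770 = $4319.70
Slot 2: Zephyr pays $4.63 × 160 = $740.80
Total = $5060.50

Total revenue: $5060.50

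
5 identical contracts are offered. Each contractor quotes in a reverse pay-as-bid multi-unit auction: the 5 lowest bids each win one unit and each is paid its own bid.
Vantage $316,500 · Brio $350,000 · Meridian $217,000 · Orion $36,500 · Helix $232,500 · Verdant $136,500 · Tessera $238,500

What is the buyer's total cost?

Total cost: $861,000

Bids ranked low→high: 36,500 (Orion), 136,500 (Verdant), 217,000 (Meridian), 232,500 (Helix), 238,500 (Tessera), 316,500 (Vantage), 350,000 (Brio)
Winners (5 units): Orion, Verdant, Meridian, Helix, Tessera.
Total cost = 36,500 + 136,500 + 217,000 + 232,500 + 238,500 = $861,000.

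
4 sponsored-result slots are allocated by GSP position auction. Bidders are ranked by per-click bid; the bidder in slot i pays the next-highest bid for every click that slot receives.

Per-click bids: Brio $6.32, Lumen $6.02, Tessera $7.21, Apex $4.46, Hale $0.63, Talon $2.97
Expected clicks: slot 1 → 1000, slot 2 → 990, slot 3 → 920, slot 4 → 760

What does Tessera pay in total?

Per-click bids in order: $7.21 (Tessera) > $6.32 (Brio) > $6.02 (Lumen) > $4.46 (Apex) > $2.97 (Talon) > …
Tessera holds slot 1 → pays next bid $6.32 × 1000 clicks = $6320.00.

Tessera pays $6320.00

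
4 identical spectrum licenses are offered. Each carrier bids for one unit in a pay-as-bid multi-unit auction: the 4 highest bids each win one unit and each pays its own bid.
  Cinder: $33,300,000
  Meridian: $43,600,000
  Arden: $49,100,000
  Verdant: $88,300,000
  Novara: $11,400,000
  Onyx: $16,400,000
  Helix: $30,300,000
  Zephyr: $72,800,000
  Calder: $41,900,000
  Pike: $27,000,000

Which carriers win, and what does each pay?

Ordering the bids: 88,300,000 (Verdant), 72,800,000 (Zephyr), 49,100,000 (Arden), 43,600,000 (Meridian), 41,900,000 (Calder), 33,300,000 (Cinder), …
Top 4: Verdant, Zephyr, Arden, Meridian.
Each winner pays its own bid: Verdant $88,300,000, Zephyr $72,800,000, Arden $49,100,000, Meridian $43,600,000.

Verdant $88,300,000, Zephyr $72,800,000, Arden $49,100,000, Meridian $43,600,000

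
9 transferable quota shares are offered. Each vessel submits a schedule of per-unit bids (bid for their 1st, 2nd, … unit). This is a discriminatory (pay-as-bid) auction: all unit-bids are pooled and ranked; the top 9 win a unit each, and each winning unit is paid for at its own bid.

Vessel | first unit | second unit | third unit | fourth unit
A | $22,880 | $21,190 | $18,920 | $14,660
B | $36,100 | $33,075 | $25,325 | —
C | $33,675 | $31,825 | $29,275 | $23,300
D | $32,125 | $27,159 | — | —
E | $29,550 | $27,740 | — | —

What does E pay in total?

All unit-bids, highest first — top 9: 36,100 (B-1), 33,675 (C-1), 33,075 (B-2), 32,125 (D-1), 31,825 (C-2), 29,550 (E-1), 29,275 (C-3), 27,740 (E-2), 27,159 (D-2)
Next rejected bid: $25,325 (not a price — pay-as-bid).
E's winning unit-bids: 29,550 + 27,740 = $57,290.

E pays $57,290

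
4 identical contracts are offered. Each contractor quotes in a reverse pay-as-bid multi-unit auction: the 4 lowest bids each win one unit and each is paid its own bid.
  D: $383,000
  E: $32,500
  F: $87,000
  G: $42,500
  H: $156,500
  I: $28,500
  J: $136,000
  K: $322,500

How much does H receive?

Bids ranked low→high: 28,500 (I), 32,500 (E), 42,500 (G), 87,000 (F), 136,000 (J), 156,500 (H), …
The 4 lowest are I, E, G, F.
H does not win → $0.

H is paid $0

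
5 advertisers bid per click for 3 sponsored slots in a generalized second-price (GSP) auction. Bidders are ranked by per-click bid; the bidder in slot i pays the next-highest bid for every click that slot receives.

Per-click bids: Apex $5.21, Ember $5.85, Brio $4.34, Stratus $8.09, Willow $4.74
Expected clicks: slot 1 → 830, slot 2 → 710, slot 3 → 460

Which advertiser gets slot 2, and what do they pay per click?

Ember; $5.21 per click

Per-click bids in order: $8.09 (Stratus) > $5.85 (Ember) > $5.21 (Apex) > $4.74 (Willow) > …
Slot 2 goes to the second-ranked bidder, Ember, who pays the next bid down: $5.21/click.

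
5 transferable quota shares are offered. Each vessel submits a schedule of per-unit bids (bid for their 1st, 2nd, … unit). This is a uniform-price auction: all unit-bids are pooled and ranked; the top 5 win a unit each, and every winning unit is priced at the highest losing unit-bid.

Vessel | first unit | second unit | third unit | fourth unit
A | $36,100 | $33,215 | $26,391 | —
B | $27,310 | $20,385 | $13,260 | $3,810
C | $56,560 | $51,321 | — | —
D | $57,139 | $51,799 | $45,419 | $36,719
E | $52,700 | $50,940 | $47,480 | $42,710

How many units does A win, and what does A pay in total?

A: 0 units, pays $0

Pooled unit-bids ranked (top 5): 57,139 (D-1), 56,560 (C-1), 52,700 (E-1), 51,799 (D-2), 51,321 (C-2)
Highest rejected unit-bid = $50,940.
A wins 0 unit(s) at $50,940 each.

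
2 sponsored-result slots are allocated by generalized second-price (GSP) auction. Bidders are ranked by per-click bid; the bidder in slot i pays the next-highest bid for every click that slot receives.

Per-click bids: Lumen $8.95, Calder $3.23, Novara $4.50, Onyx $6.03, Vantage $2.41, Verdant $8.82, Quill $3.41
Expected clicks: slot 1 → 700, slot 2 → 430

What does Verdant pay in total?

Sorting advertisers: $8.95 (Lumen) > $8.82 (Verdant) > $6.03 (Onyx) > …
Verdant holds slot 2 → pays next bid $6.03 × 430 clicks = $2592.90.

Verdant pays $2592.90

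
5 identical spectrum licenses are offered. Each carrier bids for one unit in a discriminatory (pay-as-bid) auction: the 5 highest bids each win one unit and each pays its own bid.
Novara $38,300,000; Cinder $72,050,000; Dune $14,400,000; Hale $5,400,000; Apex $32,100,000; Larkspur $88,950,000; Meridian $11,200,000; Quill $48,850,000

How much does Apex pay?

Sorting: 88,950,000 (Larkspur), 72,050,000 (Cinder), 48,850,000 (Quill), 38,300,000 (Novara), 32,100,000 (Apex), 14,400,000 (Dune), 11,200,000 (Meridian), …
The 5 highest are Larkspur, Cinder, Quill, Novara, Apex.
Apex wins → own bid $32,100,000.

Apex pays $32,100,000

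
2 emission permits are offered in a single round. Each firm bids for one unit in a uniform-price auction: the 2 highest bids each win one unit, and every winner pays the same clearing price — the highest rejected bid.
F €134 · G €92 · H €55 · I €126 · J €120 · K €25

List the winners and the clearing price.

F, I; each pays €120

Sorting: 134 (F), 126 (I), 120 (J), 92 (G), …
The 2 highest are F, I.
Highest unsuccessful bid: €120 → clearing price.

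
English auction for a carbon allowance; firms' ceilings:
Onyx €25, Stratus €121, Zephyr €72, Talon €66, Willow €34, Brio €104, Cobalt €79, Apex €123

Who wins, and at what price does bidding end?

Apex wins at €121

Open ascending-bid auction: the price rises until one bidder remains; the winner pays the price at which the last rival dropped out.
Limits ranked: 123 (Apex) > 121 (Stratus) > 104 (Brio) > 79 (Cobalt) > 72 (Zephyr) > 66 (Talon) > …
Once the price passes €121, only Apex is left; the hammer falls at Stratus's limit of €121.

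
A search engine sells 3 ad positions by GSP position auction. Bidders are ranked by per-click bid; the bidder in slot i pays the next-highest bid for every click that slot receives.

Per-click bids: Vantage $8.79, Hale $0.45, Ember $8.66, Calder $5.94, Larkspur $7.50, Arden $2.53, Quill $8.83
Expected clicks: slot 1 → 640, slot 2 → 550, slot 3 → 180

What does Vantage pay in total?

Sorting advertisers: $8.83 (Quill) > $8.79 (Vantage) > $8.66 (Ember) > $7.50 (Larkspur) > …
Vantage holds slot 2 → pays next bid $8.66 × 550 clicks = $4763.00.

Vantage pays $4763.00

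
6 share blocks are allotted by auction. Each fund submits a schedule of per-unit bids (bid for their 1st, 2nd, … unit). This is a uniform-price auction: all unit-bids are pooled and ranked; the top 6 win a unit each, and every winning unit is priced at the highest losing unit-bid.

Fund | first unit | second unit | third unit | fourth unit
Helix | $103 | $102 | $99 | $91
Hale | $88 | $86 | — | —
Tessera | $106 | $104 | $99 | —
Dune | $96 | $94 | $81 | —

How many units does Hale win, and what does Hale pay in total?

Hale: 0 units, pays $0

Pooled unit-bids ranked (top 6): 106 (Tessera-1), 104 (Tessera-2), 103 (Helix-1), 102 (Helix-2), 99 (Helix-3), 99 (Tessera-3)
Highest rejected unit-bid = $96.
Hale wins 0 unit(s) at $96 each.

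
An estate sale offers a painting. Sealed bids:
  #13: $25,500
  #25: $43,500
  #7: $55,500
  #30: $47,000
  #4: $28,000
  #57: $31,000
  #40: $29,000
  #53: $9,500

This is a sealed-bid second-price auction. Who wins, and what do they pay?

#7 pays $47,000

Bids ranked: 55,500 (#7) > 47,000 (#30) > 43,500 (#25) > 31,000 (#57) > 29,000 (#40) > 28,000 (#4) > …
#7 is highest; pays the second-highest bid, $47,000.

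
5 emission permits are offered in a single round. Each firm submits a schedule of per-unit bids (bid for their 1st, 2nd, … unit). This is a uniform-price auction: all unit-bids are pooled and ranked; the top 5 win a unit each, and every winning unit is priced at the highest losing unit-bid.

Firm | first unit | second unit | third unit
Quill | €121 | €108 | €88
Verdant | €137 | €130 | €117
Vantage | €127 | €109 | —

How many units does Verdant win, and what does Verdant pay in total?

Verdant: 3 units, pays €327

All unit-bids, highest first — top 5: 137 (Verdant-1), 130 (Verdant-2), 127 (Vantage-1), 121 (Quill-1), 117 (Verdant-3)
First bid not allocated: €109.
Verdant wins 3 unit(s) at €109 each.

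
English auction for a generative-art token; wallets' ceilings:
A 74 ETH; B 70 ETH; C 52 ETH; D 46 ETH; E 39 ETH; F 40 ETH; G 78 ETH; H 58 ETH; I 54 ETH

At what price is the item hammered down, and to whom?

Rule: the price rises until one bidder remains; the winner pays the price at which the last rival dropped out.
Limits ranked: 78 (G) > 74 (A) > 70 (B) > 58 (H) > 54 (I) > 52 (C) > …
A is the last rival to drop out, at 74 ETH; G remains and wins at that price.

G wins at 74 ETH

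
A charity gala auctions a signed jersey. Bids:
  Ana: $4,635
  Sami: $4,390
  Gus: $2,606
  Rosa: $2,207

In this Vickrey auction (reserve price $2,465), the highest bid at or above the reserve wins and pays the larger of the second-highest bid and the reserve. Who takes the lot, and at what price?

Ana pays $4,390

Bids in order: 4,635 (Ana) > 4,390 (Sami) > 2,606 (Gus) > 2,207 (Rosa)
Highest eligible bid: Ana at $4,635.
max(second-highest $4,390, reserve $2,465) = $4,390; the reserve does not bind.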